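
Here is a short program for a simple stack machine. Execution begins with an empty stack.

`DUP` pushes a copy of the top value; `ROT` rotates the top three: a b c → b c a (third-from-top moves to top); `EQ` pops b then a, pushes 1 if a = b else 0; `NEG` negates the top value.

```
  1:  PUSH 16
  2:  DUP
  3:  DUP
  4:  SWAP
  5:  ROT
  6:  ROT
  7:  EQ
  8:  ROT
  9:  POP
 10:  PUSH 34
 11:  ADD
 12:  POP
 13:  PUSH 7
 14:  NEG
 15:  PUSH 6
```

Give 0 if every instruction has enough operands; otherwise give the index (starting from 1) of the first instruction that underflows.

8

PUSH 16  16
DUP      16 16
DUP      16 16 16
SWAP     16 16 16
ROT      16 16 16
ROT      16 16 16
EQ       16 1
ROT  — needs 3 operands, stack has 2 → underflow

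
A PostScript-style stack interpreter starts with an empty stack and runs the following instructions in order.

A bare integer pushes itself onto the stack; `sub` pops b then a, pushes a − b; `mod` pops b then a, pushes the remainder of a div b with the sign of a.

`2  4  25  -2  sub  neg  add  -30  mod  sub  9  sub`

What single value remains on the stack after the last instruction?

16

2   -> [2]
4   -> [2, 4]
25  -> [2, 4, 25]
-2  -> [2, 4, 25, -2]
sub -> [2, 4, 27]
neg -> [2, 4, -27]
add -> [2, -23]
-30 -> [2, -23, -30]
mod -> [2, -23]
sub -> [25]
9   -> [25, 9]
sub -> [16]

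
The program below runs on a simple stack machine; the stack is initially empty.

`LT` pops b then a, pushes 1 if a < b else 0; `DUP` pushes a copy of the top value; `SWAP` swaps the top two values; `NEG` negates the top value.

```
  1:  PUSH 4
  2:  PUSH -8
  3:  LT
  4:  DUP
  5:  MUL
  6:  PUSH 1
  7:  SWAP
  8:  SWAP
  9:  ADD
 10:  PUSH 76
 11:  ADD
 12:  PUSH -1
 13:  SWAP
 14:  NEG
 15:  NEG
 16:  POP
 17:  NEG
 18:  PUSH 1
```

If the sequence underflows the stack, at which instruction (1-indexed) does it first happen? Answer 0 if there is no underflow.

PUSH 4  -> 4
PUSH -8 -> 4 -8
LT      -> 0
DUP     -> 0 0
MUL     -> 0
PUSH 1  -> 0 1
SWAP    -> 1 0
SWAP    -> 0 1
ADD     -> 1
PUSH 76 -> 1 76
ADD     -> 77
PUSH -1 -> 77 -1
SWAP    -> -1 77
NEG     -> -1 -77
NEG     -> -1 77
POP     -> -1
NEG     -> 1
PUSH 1  -> 1 1

0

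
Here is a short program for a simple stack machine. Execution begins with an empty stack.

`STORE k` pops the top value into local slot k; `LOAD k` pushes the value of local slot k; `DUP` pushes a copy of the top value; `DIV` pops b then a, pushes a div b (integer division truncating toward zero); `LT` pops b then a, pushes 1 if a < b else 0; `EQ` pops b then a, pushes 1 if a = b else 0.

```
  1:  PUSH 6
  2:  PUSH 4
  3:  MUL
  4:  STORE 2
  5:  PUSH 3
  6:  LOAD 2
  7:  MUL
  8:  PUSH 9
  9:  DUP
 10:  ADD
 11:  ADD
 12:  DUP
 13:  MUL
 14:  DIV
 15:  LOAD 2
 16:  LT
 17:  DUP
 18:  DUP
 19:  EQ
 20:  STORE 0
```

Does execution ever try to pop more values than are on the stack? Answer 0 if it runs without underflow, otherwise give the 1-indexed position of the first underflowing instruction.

14

PUSH 6   [6]
PUSH 4   [6, 4]
MUL      [24]
STORE 2  []
PUSH 3   [3]
LOAD 2   [3, 24]
MUL      [72]
PUSH 9   [72, 9]
DUP      [72, 9, 9]
ADD      [72, 18]
ADD      [90]
DUP      [90, 90]
MUL      [8100]
DIV  — needs 2 operands, stack has 1 → underflow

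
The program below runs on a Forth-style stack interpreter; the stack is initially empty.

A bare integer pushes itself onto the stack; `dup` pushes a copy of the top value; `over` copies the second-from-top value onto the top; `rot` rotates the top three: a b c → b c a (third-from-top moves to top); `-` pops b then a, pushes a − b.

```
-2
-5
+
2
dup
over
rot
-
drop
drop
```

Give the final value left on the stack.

-7

-2   : [-2]
-5   : [-2, -5]
+    : [-7]
2    : [-7, 2]
dup  : [-7, 2, 2]
over : [-7, 2, 2, 2]
rot  : [-7, 2, 2, 2]
-    : [-7, 2, 0]
drop : [-7, 2]
drop : [-7]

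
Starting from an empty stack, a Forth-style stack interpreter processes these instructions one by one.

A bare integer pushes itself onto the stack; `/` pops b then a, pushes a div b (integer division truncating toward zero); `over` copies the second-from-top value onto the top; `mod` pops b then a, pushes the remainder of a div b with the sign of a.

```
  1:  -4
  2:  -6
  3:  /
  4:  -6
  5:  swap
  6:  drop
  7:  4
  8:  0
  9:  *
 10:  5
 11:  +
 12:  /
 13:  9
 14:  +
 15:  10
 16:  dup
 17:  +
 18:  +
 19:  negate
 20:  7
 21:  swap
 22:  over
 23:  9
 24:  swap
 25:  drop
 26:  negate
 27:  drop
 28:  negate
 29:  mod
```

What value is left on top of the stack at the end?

7

-4     -> -4
-6     -> -4 -6
/      -> 0
-6     -> 0 -6
swap   -> -6 0
drop   -> -6
4      -> -6 4
0      -> -6 4 0
*      -> -6 0
5      -> -6 0 5
+      -> -6 5
/      -> -1
9      -> -1 9
+      -> 8
10     -> 8 10
dup    -> 8 10 10
+      -> 8 20
+      -> 28
negate -> -28
7      -> -28 7
swap   -> 7 -28
over   -> 7 -28 7
9      -> 7 -28 7 9
swap   -> 7 -28 9 7
drop   -> 7 -28 9
negate -> 7 -28 -9
drop   -> 7 -28
negate -> 7 28
mod    -> 7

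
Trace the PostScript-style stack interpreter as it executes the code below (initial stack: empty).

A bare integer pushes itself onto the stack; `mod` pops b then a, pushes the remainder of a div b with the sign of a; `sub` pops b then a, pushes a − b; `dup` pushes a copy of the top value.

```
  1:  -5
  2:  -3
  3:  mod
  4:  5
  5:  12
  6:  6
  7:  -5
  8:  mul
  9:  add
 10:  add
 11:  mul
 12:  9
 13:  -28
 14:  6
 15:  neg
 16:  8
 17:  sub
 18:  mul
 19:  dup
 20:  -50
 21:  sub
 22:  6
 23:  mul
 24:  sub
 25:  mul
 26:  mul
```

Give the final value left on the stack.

-528840

-5  : [-5]
-3  : [-5, -3]
mod : [-2]
5   : [-2, 5]
12  : [-2, 5, 12]
6   : [-2, 5, 12, 6]
-5  : [-2, 5, 12, 6, -5]
mul : [-2, 5, 12, -30]
add : [-2, 5, -18]
add : [-2, -13]
mul : [26]
9   : [26, 9]
-28 : [26, 9, -28]
6   : [26, 9, -28, 6]
neg : [26, 9, -28, -6]
8   : [26, 9, -28, -6, 8]
sub : [26, 9, -28, -14]
mul : [26, 9, 392]
dup : [26, 9, 392, 392]
-50 : [26, 9, 392, 392, -50]
sub : [26, 9, 392, 442]
6   : [26, 9, 392, 442, 6]
mul : [26, 9, 392, 2652]
sub : [26, 9, -2260]
mul : [26, -20340]
mul : [-528840]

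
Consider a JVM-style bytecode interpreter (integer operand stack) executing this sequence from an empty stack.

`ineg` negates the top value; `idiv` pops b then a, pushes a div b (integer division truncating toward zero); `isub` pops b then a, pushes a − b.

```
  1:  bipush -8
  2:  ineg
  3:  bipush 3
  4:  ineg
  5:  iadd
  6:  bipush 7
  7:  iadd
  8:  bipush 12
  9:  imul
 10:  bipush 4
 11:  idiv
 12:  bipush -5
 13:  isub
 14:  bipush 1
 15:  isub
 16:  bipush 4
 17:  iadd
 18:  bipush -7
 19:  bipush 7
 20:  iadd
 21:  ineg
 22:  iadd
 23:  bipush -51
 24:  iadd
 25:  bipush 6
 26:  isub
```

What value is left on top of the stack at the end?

-13

bipush -8   -8
ineg        8
bipush 3    8 3
ineg        8 -3
iadd        5
bipush 7    5 7
iadd        12
bipush 12   12 12
imul        144
bipush 4    144 4
idiv        36
bipush -5   36 -5
isub        41
bipush 1    41 1
isub        40
bipush 4    40 4
iadd        44
bipush -7   44 -7
bipush 7    44 -7 7
iadd        44 0
ineg        44 0
iadd        44
bipush -51  44 -51
iadd        -7
bipush 6    -7 6
isub        -13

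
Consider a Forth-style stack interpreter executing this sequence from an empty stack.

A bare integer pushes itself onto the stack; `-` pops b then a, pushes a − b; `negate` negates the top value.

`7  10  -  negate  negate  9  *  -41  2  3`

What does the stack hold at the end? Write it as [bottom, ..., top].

7      -> 7
10     -> 7 10
-      -> -3
negate -> 3
negate -> -3
9      -> -3 9
*      -> -27
-41    -> -27 -41
2      -> -27 -41 2
3      -> -27 -41 2 3

[-27, -41, 2, 3]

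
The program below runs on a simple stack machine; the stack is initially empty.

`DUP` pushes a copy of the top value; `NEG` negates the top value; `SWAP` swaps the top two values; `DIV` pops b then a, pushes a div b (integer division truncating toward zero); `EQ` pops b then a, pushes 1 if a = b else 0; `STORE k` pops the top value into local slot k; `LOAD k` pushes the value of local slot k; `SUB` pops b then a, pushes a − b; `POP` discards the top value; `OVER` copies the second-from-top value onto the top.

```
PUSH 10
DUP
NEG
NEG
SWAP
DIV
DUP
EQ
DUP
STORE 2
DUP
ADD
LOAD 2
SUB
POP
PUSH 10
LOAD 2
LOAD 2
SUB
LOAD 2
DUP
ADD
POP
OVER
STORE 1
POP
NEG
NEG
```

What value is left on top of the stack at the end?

10

PUSH 10  10
DUP      10 10
NEG      10 -10
NEG      10 10
SWAP     10 10
DIV      1
DUP      1 1
EQ       1
DUP      1 1
STORE 2  1
DUP      1 1
ADD      2
LOAD 2   2 1
SUB      1
POP      (empty)
PUSH 10  10
LOAD 2   10 1
LOAD 2   10 1 1
SUB      10 0
LOAD 2   10 0 1
DUP      10 0 1 1
ADD      10 0 2
POP      10 0
OVER     10 0 10
STORE 1  10 0
POP      10
NEG      -10
NEG      10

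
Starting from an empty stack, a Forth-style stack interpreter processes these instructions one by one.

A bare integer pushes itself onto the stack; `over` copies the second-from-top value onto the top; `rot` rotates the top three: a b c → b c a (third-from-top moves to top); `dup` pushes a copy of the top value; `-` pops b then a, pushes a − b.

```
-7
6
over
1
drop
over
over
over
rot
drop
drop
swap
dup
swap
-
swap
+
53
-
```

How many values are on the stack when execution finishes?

3

-7   -> -7
6    -> -7 6
over -> -7 6 -7
1    -> -7 6 -7 1
drop -> -7 6 -7
over -> -7 6 -7 6
over -> -7 6 -7 6 -7
over -> -7 6 -7 6 -7 6
rot  -> -7 6 -7 -7 6 6
drop -> -7 6 -7 -7 6
drop -> -7 6 -7 -7
swap -> -7 6 -7 -7
dup  -> -7 6 -7 -7 -7
swap -> -7 6 -7 -7 -7
-    -> -7 6 -7 0
swap -> -7 6 0 -7
+    -> -7 6 -7
53   -> -7 6 -7 53
-    -> -7 6 -60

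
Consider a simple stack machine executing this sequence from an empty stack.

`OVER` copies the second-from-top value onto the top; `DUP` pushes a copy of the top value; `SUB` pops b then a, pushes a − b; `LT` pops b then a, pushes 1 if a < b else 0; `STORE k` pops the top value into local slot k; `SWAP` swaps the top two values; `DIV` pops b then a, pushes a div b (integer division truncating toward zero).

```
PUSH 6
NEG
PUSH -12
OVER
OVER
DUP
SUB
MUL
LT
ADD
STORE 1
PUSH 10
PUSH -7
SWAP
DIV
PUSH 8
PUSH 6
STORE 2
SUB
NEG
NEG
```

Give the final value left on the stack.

-8

PUSH 6    [6]
NEG       [-6]
PUSH -12  [-6, -12]
OVER      [-6, -12, -6]
OVER      [-6, -12, -6, -12]
DUP       [-6, -12, -6, -12, -12]
SUB       [-6, -12, -6, 0]
MUL       [-6, -12, 0]
LT        [-6, 1]
ADD       [-5]
STORE 1   []
PUSH 10   [10]
PUSH -7   [10, -7]
SWAP      [-7, 10]
DIV       [0]
PUSH 8    [0, 8]
PUSH 6    [0, 8, 6]
STORE 2   [0, 8]
SUB       [-8]
NEG       [8]
NEG       [-8]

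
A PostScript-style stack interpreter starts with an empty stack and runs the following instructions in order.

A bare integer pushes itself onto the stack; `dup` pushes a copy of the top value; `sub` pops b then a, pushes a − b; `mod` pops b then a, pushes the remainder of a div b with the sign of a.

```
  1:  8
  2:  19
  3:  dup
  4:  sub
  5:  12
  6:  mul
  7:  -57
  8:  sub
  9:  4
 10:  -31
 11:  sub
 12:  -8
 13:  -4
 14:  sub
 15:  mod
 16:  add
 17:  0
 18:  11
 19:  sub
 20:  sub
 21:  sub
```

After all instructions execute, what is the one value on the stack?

8   → [8]
19  → [8, 19]
dup → [8, 19, 19]
sub → [8, 0]
12  → [8, 0, 12]
mul → [8, 0]
-57 → [8, 0, -57]
sub → [8, 57]
4   → [8, 57, 4]
-31 → [8, 57, 4, -31]
sub → [8, 57, 35]
-8  → [8, 57, 35, -8]
-4  → [8, 57, 35, -8, -4]
sub → [8, 57, 35, -4]
mod → [8, 57, 3]
add → [8, 60]
0   → [8, 60, 0]
11  → [8, 60, 0, 11]
sub → [8, 60, -11]
sub → [8, 71]
sub → [-63]

-63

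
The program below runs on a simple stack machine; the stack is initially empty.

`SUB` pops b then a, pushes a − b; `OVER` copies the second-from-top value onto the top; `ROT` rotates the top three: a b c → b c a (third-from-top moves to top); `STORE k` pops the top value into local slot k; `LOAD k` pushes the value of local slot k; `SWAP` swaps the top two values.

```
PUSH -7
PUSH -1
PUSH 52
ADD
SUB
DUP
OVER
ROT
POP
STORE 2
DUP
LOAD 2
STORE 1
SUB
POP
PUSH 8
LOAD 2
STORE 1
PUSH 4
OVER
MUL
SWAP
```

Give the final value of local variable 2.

PUSH -7 : -7
PUSH -1 : -7 -1
PUSH 52 : -7 -1 52
ADD     : -7 51
SUB     : -58
DUP     : -58 -58
OVER    : -58 -58 -58
ROT     : -58 -58 -58
POP     : -58 -58
STORE 2 : -58
DUP     : -58 -58
LOAD 2  : -58 -58 -58
STORE 1 : -58 -58
SUB     : 0
POP     : (empty)
PUSH 8  : 8
LOAD 2  : 8 -58
STORE 1 : 8
PUSH 4  : 8 4
OVER    : 8 4 8
MUL     : 8 32
SWAP    : 32 8

-58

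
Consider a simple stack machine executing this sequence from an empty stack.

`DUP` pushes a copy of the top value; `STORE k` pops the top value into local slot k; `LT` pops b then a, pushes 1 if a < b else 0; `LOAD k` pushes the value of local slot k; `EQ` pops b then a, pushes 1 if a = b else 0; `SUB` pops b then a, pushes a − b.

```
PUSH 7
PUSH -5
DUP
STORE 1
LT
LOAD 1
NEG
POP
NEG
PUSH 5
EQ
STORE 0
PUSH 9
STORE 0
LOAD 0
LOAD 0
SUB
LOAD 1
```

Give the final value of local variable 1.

PUSH 7  -> 7
PUSH -5 -> 7 -5
DUP     -> 7 -5 -5
STORE 1 -> 7 -5
LT      -> 0
LOAD 1  -> 0 -5
NEG     -> 0 5
POP     -> 0
NEG     -> 0
PUSH 5  -> 0 5
EQ      -> 0
STORE 0 -> (empty)
PUSH 9  -> 9
STORE 0 -> (empty)
LOAD 0  -> 9
LOAD 0  -> 9 9
SUB     -> 0
LOAD 1  -> 0 -5

-5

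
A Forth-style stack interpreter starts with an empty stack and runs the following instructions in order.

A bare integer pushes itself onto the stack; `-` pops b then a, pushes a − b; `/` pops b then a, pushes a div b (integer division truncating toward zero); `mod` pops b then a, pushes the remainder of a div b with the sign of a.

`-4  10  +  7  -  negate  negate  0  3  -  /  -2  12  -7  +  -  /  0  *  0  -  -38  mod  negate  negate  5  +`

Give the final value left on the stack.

-4     → -4
10     → -4 10
+      → 6
7      → 6 7
-      → -1
negate → 1
negate → -1
0      → -1 0
3      → -1 0 3
-      → -1 -3
/      → 0
-2     → 0 -2
12     → 0 -2 12
-7     → 0 -2 12 -7
+      → 0 -2 5
-      → 0 -7
/      → 0
0      → 0 0
*      → 0
0      → 0 0
-      → 0
-38    → 0 -38
mod    → 0
negate → 0
negate → 0
5      → 0 5
+      → 5

5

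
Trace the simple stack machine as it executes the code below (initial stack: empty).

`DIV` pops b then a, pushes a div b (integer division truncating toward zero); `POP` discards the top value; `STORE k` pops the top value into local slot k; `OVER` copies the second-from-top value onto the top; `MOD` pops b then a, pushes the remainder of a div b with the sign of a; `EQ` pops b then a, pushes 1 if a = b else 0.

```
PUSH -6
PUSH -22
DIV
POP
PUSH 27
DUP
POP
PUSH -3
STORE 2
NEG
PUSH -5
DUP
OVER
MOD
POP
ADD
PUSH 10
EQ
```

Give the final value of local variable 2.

PUSH -6   -6
PUSH -22  -6 -22
DIV       0
POP       (empty)
PUSH 27   27
DUP       27 27
POP       27
PUSH -3   27 -3
STORE 2   27
NEG       -27
PUSH -5   -27 -5
DUP       -27 -5 -5
OVER      -27 -5 -5 -5
MOD       -27 -5 0
POP       -27 -5
ADD       -32
PUSH 10   -32 10
EQ        0

-3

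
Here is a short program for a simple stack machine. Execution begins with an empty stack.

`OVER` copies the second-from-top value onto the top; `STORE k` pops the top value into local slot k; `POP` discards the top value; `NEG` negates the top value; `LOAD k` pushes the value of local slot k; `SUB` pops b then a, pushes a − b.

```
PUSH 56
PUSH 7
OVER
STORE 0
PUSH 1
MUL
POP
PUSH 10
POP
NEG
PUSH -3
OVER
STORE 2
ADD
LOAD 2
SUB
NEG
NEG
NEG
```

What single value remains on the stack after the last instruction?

3

PUSH 56 -> 56
PUSH 7  -> 56 7
OVER    -> 56 7 56
STORE 0 -> 56 7
PUSH 1  -> 56 7 1
MUL     -> 56 7
POP     -> 56
PUSH 10 -> 56 10
POP     -> 56
NEG     -> -56
PUSH -3 -> -56 -3
OVER    -> -56 -3 -56
STORE 2 -> -56 -3
ADD     -> -59
LOAD 2  -> -59 -56
SUB     -> -3
NEG     -> 3
NEG     -> -3
NEG     -> 3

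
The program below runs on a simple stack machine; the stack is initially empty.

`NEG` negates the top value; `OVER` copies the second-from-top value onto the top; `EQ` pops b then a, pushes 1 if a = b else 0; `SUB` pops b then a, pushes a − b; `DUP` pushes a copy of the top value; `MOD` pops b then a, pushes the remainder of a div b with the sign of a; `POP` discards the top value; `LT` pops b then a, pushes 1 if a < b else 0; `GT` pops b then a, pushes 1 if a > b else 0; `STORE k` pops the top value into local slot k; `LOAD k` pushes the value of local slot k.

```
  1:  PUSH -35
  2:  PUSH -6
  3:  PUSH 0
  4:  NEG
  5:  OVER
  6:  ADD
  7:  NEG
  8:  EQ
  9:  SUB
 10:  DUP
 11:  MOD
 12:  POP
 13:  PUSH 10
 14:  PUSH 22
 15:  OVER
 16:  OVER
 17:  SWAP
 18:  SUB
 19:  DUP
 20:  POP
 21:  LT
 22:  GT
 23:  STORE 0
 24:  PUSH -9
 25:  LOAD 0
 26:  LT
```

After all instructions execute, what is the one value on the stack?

PUSH -35 -> -35
PUSH -6  -> -35 -6
PUSH 0   -> -35 -6 0
NEG      -> -35 -6 0
OVER     -> -35 -6 0 -6
ADD      -> -35 -6 -6
NEG      -> -35 -6 6
EQ       -> -35 0
SUB      -> -35
DUP      -> -35 -35
MOD      -> 0
POP      -> (empty)
PUSH 10  -> 10
PUSH 22  -> 10 22
OVER     -> 10 22 10
OVER     -> 10 22 10 22
SWAP     -> 10 22 22 10
SUB      -> 10 22 12
DUP      -> 10 22 12 12
POP      -> 10 22 12
LT       -> 10 0
GT       -> 1
STORE 0  -> (empty)
PUSH -9  -> -9
LOAD 0   -> -9 1
LT       -> 1

1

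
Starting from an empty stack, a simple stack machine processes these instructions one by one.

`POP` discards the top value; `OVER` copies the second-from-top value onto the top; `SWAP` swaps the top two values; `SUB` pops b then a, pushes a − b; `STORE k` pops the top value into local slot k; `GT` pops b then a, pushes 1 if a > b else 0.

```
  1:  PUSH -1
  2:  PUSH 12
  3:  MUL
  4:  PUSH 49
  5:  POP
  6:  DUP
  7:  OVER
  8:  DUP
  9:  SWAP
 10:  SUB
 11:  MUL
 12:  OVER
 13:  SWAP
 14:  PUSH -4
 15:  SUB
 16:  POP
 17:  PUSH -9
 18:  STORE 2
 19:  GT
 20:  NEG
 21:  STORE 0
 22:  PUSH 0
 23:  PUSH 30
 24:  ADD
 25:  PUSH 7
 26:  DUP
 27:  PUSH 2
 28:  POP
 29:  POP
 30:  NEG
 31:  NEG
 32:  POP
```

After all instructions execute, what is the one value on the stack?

PUSH -1  -1
PUSH 12  -1 12
MUL      -12
PUSH 49  -12 49
POP      -12
DUP      -12 -12
OVER     -12 -12 -12
DUP      -12 -12 -12 -12
SWAP     -12 -12 -12 -12
SUB      -12 -12 0
MUL      -12 0
OVER     -12 0 -12
SWAP     -12 -12 0
PUSH -4  -12 -12 0 -4
SUB      -12 -12 4
POP      -12 -12
PUSH -9  -12 -12 -9
STORE 2  -12 -12
GT       0
NEG      0
STORE 0  (empty)
PUSH 0   0
PUSH 30  0 30
ADD      30
PUSH 7   30 7
DUP      30 7 7
PUSH 2   30 7 7 2
POP      30 7 7
POP      30 7
NEG      30 -7
NEG      30 7
POP      30

30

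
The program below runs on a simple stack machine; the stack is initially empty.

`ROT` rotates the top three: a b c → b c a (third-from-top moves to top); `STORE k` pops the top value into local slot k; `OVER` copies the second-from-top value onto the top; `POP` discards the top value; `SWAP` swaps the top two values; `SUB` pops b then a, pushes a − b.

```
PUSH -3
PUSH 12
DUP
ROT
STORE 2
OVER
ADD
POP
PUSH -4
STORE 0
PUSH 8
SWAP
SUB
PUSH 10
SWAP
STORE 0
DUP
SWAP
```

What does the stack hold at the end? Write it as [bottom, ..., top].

PUSH -3 : -3
PUSH 12 : -3 12
DUP     : -3 12 12
ROT     : 12 12 -3
STORE 2 : 12 12
OVER    : 12 12 12
ADD     : 12 24
POP     : 12
PUSH -4 : 12 -4
STORE 0 : 12
PUSH 8  : 12 8
SWAP    : 8 12
SUB     : -4
PUSH 10 : -4 10
SWAP    : 10 -4
STORE 0 : 10
DUP     : 10 10
SWAP    : 10 10

[10, 10]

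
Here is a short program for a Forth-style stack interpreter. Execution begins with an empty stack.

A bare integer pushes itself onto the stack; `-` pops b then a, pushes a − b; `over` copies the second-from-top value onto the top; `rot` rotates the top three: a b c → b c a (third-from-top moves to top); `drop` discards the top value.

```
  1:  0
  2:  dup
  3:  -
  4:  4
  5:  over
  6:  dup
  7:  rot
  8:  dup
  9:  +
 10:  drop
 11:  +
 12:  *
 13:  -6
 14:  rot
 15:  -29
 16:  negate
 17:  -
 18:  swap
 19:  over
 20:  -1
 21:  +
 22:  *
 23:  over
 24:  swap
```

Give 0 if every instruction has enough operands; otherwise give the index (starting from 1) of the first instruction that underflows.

14

0    : 0
dup  : 0 0
-    : 0
4    : 0 4
over : 0 4 0
dup  : 0 4 0 0
rot  : 0 0 0 4
dup  : 0 0 0 4 4
+    : 0 0 0 8
drop : 0 0 0
+    : 0 0
*    : 0
-6   : 0 -6
rot  — needs 3 operands, stack has 2 → underflow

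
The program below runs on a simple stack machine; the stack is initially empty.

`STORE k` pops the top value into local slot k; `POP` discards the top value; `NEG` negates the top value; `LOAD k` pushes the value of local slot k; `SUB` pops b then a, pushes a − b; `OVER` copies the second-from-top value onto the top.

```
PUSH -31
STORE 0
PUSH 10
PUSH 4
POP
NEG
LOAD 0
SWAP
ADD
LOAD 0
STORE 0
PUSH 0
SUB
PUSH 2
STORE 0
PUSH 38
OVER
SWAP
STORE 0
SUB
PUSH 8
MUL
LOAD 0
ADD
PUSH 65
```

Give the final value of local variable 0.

PUSH -31 → -31
STORE 0  → (empty)
PUSH 10  → 10
PUSH 4   → 10 4
POP      → 10
NEG      → -10
LOAD 0   → -10 -31
SWAP     → -31 -10
ADD      → -41
LOAD 0   → -41 -31
STORE 0  → -41
PUSH 0   → -41 0
SUB      → -41
PUSH 2   → -41 2
STORE 0  → -41
PUSH 38  → -41 38
OVER     → -41 38 -41
SWAP     → -41 -41 38
STORE 0  → -41 -41
SUB      → 0
PUSH 8   → 0 8
MUL      → 0
LOAD 0   → 0 38
ADD      → 38
PUSH 65  → 38 65

38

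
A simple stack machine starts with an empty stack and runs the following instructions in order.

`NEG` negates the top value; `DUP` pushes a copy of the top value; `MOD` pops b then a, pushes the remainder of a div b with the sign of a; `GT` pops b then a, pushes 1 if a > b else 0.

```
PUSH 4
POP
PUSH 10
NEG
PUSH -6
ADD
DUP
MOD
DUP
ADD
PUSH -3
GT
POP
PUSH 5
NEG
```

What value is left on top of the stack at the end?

PUSH 4  -> [4]
POP     -> []
PUSH 10 -> [10]
NEG     -> [-10]
PUSH -6 -> [-10, -6]
ADD     -> [-16]
DUP     -> [-16, -16]
MOD     -> [0]
DUP     -> [0, 0]
ADD     -> [0]
PUSH -3 -> [0, -3]
GT      -> [1]
POP     -> []
PUSH 5  -> [5]
NEG     -> [-5]

-5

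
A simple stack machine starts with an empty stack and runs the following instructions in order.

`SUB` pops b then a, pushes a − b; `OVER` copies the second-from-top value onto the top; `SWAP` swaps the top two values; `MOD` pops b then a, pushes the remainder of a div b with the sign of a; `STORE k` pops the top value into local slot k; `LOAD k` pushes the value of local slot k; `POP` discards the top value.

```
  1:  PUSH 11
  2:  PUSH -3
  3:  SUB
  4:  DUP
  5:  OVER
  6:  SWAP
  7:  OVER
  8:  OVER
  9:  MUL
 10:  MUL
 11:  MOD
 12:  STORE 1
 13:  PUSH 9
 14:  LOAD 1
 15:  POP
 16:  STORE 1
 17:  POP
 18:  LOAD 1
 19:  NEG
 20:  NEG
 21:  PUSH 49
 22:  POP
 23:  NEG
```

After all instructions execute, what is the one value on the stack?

-9

PUSH 11 → [11]
PUSH -3 → [11, -3]
SUB     → [14]
DUP     → [14, 14]
OVER    → [14, 14, 14]
SWAP    → [14, 14, 14]
OVER    → [14, 14, 14, 14]
OVER    → [14, 14, 14, 14, 14]
MUL     → [14, 14, 14, 196]
MUL     → [14, 14, 2744]
MOD     → [14, 14]
STORE 1 → [14]
PUSH 9  → [14, 9]
LOAD 1  → [14, 9, 14]
POP     → [14, 9]
STORE 1 → [14]
POP     → []
LOAD 1  → [9]
NEG     → [-9]
NEG     → [9]
PUSH 49 → [9, 49]
POP     → [9]
NEG     → [-9]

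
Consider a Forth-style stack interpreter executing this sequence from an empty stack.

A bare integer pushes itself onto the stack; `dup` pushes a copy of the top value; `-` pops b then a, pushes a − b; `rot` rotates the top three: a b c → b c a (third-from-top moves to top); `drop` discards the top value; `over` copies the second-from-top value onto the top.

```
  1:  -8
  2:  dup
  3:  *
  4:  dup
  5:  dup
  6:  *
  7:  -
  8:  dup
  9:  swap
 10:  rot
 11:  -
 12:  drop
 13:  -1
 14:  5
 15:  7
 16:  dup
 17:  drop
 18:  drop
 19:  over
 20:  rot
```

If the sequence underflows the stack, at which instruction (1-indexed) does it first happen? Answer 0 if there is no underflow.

10

-8   → [-8]
dup  → [-8, -8]
*    → [64]
dup  → [64, 64]
dup  → [64, 64, 64]
*    → [64, 4096]
-    → [-4032]
dup  → [-4032, -4032]
swap → [-4032, -4032]
rot  — needs 3 operands, stack has 2 → underflow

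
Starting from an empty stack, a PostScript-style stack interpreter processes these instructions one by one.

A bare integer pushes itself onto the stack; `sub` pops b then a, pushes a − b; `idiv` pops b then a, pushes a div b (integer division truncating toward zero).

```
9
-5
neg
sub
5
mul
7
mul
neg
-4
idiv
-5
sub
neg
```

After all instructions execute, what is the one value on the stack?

-40

9     [9]
-5    [9, -5]
neg   [9, 5]
sub   [4]
5     [4, 5]
mul   [20]
7     [20, 7]
mul   [140]
neg   [-140]
-4    [-140, -4]
idiv  [35]
-5    [35, -5]
sub   [40]
neg   [-40]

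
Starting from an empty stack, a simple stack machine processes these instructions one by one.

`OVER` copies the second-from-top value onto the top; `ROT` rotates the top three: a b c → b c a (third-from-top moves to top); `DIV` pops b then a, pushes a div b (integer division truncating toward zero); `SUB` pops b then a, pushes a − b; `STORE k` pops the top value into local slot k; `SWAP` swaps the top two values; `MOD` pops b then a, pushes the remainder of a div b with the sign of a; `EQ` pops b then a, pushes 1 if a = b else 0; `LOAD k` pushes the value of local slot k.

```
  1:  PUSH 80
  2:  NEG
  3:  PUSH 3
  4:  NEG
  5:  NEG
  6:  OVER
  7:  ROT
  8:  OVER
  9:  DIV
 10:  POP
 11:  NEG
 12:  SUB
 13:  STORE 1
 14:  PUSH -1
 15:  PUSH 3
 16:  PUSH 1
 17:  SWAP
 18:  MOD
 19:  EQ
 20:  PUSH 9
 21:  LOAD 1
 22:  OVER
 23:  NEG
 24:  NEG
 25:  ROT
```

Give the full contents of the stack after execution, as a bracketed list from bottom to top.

PUSH 80  [80]
NEG      [-80]
PUSH 3   [-80, 3]
NEG      [-80, -3]
NEG      [-80, 3]
OVER     [-80, 3, -80]
ROT      [3, -80, -80]
OVER     [3, -80, -80, -80]
DIV      [3, -80, 1]
POP      [3, -80]
NEG      [3, 80]
SUB      [-77]
STORE 1  []
PUSH -1  [-1]
PUSH 3   [-1, 3]
PUSH 1   [-1, 3, 1]
SWAP     [-1, 1, 3]
MOD      [-1, 1]
EQ       [0]
PUSH 9   [0, 9]
LOAD 1   [0, 9, -77]
OVER     [0, 9, -77, 9]
NEG      [0, 9, -77, -9]
NEG      [0, 9, -77, 9]
ROT      [0, -77, 9, 9]

[0, -77, 9, 9]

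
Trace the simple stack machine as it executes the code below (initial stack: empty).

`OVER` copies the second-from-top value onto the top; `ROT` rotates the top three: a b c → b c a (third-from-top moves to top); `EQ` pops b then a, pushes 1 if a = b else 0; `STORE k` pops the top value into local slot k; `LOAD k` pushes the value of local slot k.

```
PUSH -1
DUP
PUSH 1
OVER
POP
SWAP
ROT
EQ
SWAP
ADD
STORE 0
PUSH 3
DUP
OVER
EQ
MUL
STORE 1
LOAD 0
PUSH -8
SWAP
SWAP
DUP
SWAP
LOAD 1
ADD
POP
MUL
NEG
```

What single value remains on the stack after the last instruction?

PUSH -1 → [-1]
DUP     → [-1, -1]
PUSH 1  → [-1, -1, 1]
OVER    → [-1, -1, 1, -1]
POP     → [-1, -1, 1]
SWAP    → [-1, 1, -1]
ROT     → [1, -1, -1]
EQ      → [1, 1]
SWAP    → [1, 1]
ADD     → [2]
STORE 0 → []
PUSH 3  → [3]
DUP     → [3, 3]
OVER    → [3, 3, 3]
EQ      → [3, 1]
MUL     → [3]
STORE 1 → []
LOAD 0  → [2]
PUSH -8 → [2, -8]
SWAP    → [-8, 2]
SWAP    → [2, -8]
DUP     → [2, -8, -8]
SWAP    → [2, -8, -8]
LOAD 1  → [2, -8, -8, 3]
ADD     → [2, -8, -5]
POP     → [2, -8]
MUL     → [-16]
NEG     → [16]

16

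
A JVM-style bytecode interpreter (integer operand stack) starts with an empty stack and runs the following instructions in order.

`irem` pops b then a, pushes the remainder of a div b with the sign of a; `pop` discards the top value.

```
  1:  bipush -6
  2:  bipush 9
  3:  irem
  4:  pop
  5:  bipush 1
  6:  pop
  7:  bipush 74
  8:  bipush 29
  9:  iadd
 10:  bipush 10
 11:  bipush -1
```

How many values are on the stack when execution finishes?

bipush -6 : [-6]
bipush 9  : [-6, 9]
irem      : [-6]
pop       : []
bipush 1  : [1]
pop       : []
bipush 74 : [74]
bipush 29 : [74, 29]
iadd      : [103]
bipush 10 : [103, 10]
bipush -1 : [103, 10, -1]

3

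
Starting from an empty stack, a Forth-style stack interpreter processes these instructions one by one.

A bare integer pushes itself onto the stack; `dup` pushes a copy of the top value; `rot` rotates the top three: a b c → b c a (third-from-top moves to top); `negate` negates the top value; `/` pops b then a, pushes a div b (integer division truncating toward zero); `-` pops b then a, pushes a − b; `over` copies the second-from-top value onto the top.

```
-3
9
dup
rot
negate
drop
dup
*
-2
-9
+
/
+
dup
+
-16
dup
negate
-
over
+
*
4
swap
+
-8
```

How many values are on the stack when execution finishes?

-3     : -3
9      : -3 9
dup    : -3 9 9
rot    : 9 9 -3
negate : 9 9 3
drop   : 9 9
dup    : 9 9 9
*      : 9 81
-2     : 9 81 -2
-9     : 9 81 -2 -9
+      : 9 81 -11
/      : 9 -7
+      : 2
dup    : 2 2
+      : 4
-16    : 4 -16
dup    : 4 -16 -16
negate : 4 -16 16
-      : 4 -32
over   : 4 -32 4
+      : 4 -28
*      : -112
4      : -112 4
swap   : 4 -112
+      : -108
-8     : -108 -8

2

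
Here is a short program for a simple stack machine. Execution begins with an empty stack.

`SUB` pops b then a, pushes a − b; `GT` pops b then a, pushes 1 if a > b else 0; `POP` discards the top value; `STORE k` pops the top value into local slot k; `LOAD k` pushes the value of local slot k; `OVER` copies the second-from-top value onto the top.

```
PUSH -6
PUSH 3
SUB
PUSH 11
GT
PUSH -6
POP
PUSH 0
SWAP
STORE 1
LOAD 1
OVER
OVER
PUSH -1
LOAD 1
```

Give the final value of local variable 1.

PUSH -6 -> [-6]
PUSH 3  -> [-6, 3]
SUB     -> [-9]
PUSH 11 -> [-9, 11]
GT      -> [0]
PUSH -6 -> [0, -6]
POP     -> [0]
PUSH 0  -> [0, 0]
SWAP    -> [0, 0]
STORE 1 -> [0]
LOAD 1  -> [0, 0]
OVER    -> [0, 0, 0]
OVER    -> [0, 0, 0, 0]
PUSH -1 -> [0, 0, 0, 0, -1]
LOAD 1  -> [0, 0, 0, 0, -1, 0]

0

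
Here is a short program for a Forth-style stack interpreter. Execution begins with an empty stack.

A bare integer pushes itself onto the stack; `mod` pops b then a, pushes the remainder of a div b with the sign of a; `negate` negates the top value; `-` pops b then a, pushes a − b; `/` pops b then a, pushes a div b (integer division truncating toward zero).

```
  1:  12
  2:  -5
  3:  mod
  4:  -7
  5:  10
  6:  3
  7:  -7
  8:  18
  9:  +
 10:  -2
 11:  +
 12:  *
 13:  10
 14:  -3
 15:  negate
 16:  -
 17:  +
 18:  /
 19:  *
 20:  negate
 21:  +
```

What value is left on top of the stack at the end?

12     → 12
-5     → 12 -5
mod    → 2
-7     → 2 -7
10     → 2 -7 10
3      → 2 -7 10 3
-7     → 2 -7 10 3 -7
18     → 2 -7 10 3 -7 18
+      → 2 -7 10 3 11
-2     → 2 -7 10 3 11 -2
+      → 2 -7 10 3 9
*      → 2 -7 10 27
10     → 2 -7 10 27 10
-3     → 2 -7 10 27 10 -3
negate → 2 -7 10 27 10 3
-      → 2 -7 10 27 7
+      → 2 -7 10 34
/      → 2 -7 0
*      → 2 0
negate → 2 0
+      → 2

2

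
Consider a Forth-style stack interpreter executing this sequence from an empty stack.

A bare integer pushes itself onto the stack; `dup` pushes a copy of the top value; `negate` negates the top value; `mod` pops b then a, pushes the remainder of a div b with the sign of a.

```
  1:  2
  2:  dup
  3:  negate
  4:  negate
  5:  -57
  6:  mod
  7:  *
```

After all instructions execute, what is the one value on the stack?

4

2      -> [2]
dup    -> [2, 2]
negate -> [2, -2]
negate -> [2, 2]
-57    -> [2, 2, -57]
mod    -> [2, 2]
*      -> [4]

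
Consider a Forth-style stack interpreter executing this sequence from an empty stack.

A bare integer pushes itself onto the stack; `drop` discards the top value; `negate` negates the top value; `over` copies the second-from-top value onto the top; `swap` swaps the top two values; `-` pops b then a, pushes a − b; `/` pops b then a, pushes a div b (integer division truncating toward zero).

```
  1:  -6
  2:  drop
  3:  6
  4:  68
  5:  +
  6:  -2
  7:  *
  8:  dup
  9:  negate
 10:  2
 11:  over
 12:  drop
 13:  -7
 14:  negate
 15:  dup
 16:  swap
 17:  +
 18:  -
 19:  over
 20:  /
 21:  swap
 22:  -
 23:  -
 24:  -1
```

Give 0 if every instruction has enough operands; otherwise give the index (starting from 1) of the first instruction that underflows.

0

-6      [-6]
drop    []
6       [6]
68      [6, 68]
+       [74]
-2      [74, -2]
*       [-148]
dup     [-148, -148]
negate  [-148, 148]
2       [-148, 148, 2]
over    [-148, 148, 2, 148]
drop    [-148, 148, 2]
-7      [-148, 148, 2, -7]
negate  [-148, 148, 2, 7]
dup     [-148, 148, 2, 7, 7]
swap    [-148, 148, 2, 7, 7]
+       [-148, 148, 2, 14]
-       [-148, 148, -12]
over    [-148, 148, -12, 148]
/       [-148, 148, 0]
swap    [-148, 0, 148]
-       [-148, -148]
-       [0]
-1      [0, -1]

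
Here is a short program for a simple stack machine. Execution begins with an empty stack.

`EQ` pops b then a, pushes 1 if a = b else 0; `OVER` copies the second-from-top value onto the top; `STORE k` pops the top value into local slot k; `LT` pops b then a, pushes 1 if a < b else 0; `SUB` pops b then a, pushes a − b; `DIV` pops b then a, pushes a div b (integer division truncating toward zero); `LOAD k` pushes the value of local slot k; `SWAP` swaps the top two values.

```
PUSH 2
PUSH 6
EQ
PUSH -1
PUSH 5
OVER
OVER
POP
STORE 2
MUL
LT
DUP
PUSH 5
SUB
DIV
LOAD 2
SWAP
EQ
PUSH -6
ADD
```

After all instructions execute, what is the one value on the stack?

PUSH 2  : 2
PUSH 6  : 2 6
EQ      : 0
PUSH -1 : 0 -1
PUSH 5  : 0 -1 5
OVER    : 0 -1 5 -1
OVER    : 0 -1 5 -1 5
POP     : 0 -1 5 -1
STORE 2 : 0 -1 5
MUL     : 0 -5
LT      : 0
DUP     : 0 0
PUSH 5  : 0 0 5
SUB     : 0 -5
DIV     : 0
LOAD 2  : 0 -1
SWAP    : -1 0
EQ      : 0
PUSH -6 : 0 -6
ADD     : -6

-6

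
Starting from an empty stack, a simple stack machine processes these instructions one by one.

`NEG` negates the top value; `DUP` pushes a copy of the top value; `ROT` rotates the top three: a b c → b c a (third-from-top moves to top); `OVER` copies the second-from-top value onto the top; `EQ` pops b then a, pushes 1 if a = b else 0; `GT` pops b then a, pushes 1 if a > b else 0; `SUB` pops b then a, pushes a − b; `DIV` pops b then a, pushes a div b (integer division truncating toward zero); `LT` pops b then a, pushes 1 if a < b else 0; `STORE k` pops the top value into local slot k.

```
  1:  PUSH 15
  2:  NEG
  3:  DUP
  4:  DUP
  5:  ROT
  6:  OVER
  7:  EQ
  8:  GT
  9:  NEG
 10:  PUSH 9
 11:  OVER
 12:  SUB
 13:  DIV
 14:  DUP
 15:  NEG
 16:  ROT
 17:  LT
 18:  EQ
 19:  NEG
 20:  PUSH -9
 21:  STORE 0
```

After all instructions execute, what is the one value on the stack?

PUSH 15  [15]
NEG      [-15]
DUP      [-15, -15]
DUP      [-15, -15, -15]
ROT      [-15, -15, -15]
OVER     [-15, -15, -15, -15]
EQ       [-15, -15, 1]
GT       [-15, 0]
NEG      [-15, 0]
PUSH 9   [-15, 0, 9]
OVER     [-15, 0, 9, 0]
SUB      [-15, 0, 9]
DIV      [-15, 0]
DUP      [-15, 0, 0]
NEG      [-15, 0, 0]
ROT      [0, 0, -15]
LT       [0, 0]
EQ       [1]
NEG      [-1]
PUSH -9  [-1, -9]
STORE 0  [-1]

-1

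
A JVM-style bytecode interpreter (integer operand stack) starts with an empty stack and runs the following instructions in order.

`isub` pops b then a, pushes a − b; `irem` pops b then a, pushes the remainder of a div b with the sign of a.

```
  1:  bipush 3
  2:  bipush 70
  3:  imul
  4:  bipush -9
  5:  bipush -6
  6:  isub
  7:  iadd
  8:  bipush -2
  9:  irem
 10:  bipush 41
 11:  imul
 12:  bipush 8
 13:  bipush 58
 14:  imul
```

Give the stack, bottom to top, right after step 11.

[41]

bipush 3  -> [3]
bipush 70 -> [3, 70]
imul      -> [210]
bipush -9 -> [210, -9]
bipush -6 -> [210, -9, -6]
isub      -> [210, -3]
iadd      -> [207]
bipush -2 -> [207, -2]
irem      -> [1]
bipush 41 -> [1, 41]
imul      -> [41]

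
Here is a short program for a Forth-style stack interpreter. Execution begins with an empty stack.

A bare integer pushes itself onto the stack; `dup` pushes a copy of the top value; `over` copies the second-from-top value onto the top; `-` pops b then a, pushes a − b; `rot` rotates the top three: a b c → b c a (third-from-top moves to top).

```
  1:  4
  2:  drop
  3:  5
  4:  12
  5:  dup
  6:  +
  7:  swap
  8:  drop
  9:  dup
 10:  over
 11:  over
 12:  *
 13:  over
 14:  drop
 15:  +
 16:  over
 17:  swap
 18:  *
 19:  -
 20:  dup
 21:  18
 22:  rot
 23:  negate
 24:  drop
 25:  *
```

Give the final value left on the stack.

-258768

4      -> 4
drop   -> (empty)
5      -> 5
12     -> 5 12
dup    -> 5 12 12
+      -> 5 24
swap   -> 24 5
drop   -> 24
dup    -> 24 24
over   -> 24 24 24
over   -> 24 24 24 24
*      -> 24 24 576
over   -> 24 24 576 24
drop   -> 24 24 576
+      -> 24 600
over   -> 24 600 24
swap   -> 24 24 600
*      -> 24 14400
-      -> -14376
dup    -> -14376 -14376
18     -> -14376 -14376 18
rot    -> -14376 18 -14376
negate -> -14376 18 14376
drop   -> -14376 18
*      -> -258768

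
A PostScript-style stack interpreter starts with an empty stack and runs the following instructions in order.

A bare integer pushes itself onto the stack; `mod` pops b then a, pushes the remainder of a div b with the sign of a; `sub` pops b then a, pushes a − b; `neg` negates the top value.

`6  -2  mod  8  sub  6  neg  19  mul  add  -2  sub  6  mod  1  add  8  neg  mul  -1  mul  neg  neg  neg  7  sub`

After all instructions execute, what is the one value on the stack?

6   : [6]
-2  : [6, -2]
mod : [0]
8   : [0, 8]
sub : [-8]
6   : [-8, 6]
neg : [-8, -6]
19  : [-8, -6, 19]
mul : [-8, -114]
add : [-122]
-2  : [-122, -2]
sub : [-120]
6   : [-120, 6]
mod : [0]
1   : [0, 1]
add : [1]
8   : [1, 8]
neg : [1, -8]
mul : [-8]
-1  : [-8, -1]
mul : [8]
neg : [-8]
neg : [8]
neg : [-8]
7   : [-8, 7]
sub : [-15]

-15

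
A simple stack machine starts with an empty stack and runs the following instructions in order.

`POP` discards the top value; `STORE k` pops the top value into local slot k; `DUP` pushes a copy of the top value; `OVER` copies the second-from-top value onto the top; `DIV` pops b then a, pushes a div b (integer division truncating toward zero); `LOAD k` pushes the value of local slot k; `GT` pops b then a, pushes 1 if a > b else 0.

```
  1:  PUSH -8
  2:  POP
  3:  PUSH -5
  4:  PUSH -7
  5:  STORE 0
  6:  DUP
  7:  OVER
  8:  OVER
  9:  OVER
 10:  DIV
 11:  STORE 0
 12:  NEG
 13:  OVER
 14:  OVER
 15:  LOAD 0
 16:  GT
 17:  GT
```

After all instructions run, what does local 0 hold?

PUSH -8 : [-8]
POP     : []
PUSH -5 : [-5]
PUSH -7 : [-5, -7]
STORE 0 : [-5]
DUP     : [-5, -5]
OVER    : [-5, -5, -5]
OVER    : [-5, -5, -5, -5]
OVER    : [-5, -5, -5, -5, -5]
DIV     : [-5, -5, -5, 1]
STORE 0 : [-5, -5, -5]
NEG     : [-5, -5, 5]
OVER    : [-5, -5, 5, -5]
OVER    : [-5, -5, 5, -5, 5]
LOAD 0  : [-5, -5, 5, -5, 5, 1]
GT      : [-5, -5, 5, -5, 1]
GT      : [-5, -5, 5, 0]

1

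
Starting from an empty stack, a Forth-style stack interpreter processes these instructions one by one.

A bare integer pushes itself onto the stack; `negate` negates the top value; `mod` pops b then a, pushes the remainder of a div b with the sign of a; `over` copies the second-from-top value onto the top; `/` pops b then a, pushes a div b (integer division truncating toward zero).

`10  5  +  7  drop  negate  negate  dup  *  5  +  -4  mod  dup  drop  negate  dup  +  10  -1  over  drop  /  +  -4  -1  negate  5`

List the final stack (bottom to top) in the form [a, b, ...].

[-14, -4, 1, 5]

10     → 10
5      → 10 5
+      → 15
7      → 15 7
drop   → 15
negate → -15
negate → 15
dup    → 15 15
*      → 225
5      → 225 5
+      → 230
-4     → 230 -4
mod    → 2
dup    → 2 2
drop   → 2
negate → -2
dup    → -2 -2
+      → -4
10     → -4 10
-1     → -4 10 -1
over   → -4 10 -1 10
drop   → -4 10 -1
/      → -4 -10
+      → -14
-4     → -14 -4
-1     → -14 -4 -1
negate → -14 -4 1
5      → -14 -4 1 5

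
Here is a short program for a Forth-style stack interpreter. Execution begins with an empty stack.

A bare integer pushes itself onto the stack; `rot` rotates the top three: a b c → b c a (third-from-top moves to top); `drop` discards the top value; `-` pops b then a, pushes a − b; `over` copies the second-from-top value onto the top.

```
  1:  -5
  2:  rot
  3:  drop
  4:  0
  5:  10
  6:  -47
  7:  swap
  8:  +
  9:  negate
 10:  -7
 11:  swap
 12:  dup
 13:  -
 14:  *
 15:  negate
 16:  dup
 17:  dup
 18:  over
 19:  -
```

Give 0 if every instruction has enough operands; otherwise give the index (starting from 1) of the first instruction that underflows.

-5  -5
rot  — needs 3 operands, stack has 1 → underflow

2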